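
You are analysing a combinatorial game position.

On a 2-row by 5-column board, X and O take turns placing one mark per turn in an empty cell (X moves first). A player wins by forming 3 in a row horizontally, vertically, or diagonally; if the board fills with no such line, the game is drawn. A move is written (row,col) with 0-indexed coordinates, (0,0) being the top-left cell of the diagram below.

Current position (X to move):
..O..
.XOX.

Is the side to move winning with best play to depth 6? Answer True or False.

p1 X@[..O../.XOX.]: (0,0)[X.O../.XOX.]-1 (0,1)[.XO../.XOX.]+0* (0,3)[..OX./.XOX.]+0 (0,4)[..O.X/.XOX.]-1 (1,0)[..O../XXOX.]-1 (1,4)[..O../.XOXX]-1
p2 O@[.XO../.XOX.]: (0,0)[OXO../.XOX.]+0* (0,3)[.XOO./.XOX.]+0 (0,4)[.XO.O/.XOX.]+0 (1,0)[.XO../OXOX.]+0 (1,4)[.XO../.XOXO]+0
p3 X@[OXO../.XOX.]: (0,3)[OXOX./.XOX.]+0* (0,4)[OXO.X/.XOX.]+0 (1,0)[OXO../XXOX.]+0 (1,4)[OXO../.XOXX]+0
p4 O@[OXOX./.XOX.]: (0,4)[OXOXO/.XOX.]+0* (1,0)[OXOX./OXOX.]+0 (1,4)[OXOX./.XOXO]+0
p5 X@[OXOXO/.XOX.]: (1,0)[OXOXO/XXOX.]+0* (1,4)[OXOXO/.XOXX]+0
p6 O@[OXOXO/XXOX.]: (1,4)[OXOXO/XXOXO]+0*
p7 X@[OXOXO/XXOXO] terminal +0; root [..O../.XOX.] d6

X winning at [..O../.XOX.]: False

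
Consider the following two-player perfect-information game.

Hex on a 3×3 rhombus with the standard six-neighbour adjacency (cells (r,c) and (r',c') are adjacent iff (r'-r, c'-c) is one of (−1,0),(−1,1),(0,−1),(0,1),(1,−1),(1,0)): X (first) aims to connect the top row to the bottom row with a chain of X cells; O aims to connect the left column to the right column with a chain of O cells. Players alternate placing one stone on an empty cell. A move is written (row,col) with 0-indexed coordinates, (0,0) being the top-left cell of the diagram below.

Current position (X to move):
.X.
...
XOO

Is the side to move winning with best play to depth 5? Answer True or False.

X winning at [.X./.../XOO]: True

p1 X@[.X./.../XOO]: (0,0)[XX./.../XOO]+1* (0,2)[.XX/.../XOO]+1 (1,0)[.X./X../XOO]+1 (1,1)[.X./.X./XOO]+1 (1,2)[.X./..X/XOO]+1
p2 O@[XX./.../XOO]: (0,2)[XXO/.../XOO]-1* (1,0)[XX./O../XOO]-1 (1,1)[XX./.O./XOO]-1 (1,2)[XX./..O/XOO]-1
p3 X@[XXO/.../XOO]: (1,0)[XXO/X../XOO]+1* (1,1)[XXO/.X./XOO]+1 (1,2)[XXO/..X/XOO]+1
p4 O@[XXO/X../XOO] terminal -1; root [.X./.../XOO] d5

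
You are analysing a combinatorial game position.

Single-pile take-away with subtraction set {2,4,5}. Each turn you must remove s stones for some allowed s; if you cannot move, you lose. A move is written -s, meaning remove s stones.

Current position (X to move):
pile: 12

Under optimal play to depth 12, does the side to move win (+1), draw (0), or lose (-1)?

p1 X@[12]: -2[10]-1 -4[8]+1* -5[7]+1
p2 O@[8]: -2[6]-1* -4[4]-1 -5[3]-1
p3 X@[6]: -2[4]-1 -4[2]-1 -5[1]+1*
p4 O@[1] terminal -1; root [12] d12

value(12, X) = +1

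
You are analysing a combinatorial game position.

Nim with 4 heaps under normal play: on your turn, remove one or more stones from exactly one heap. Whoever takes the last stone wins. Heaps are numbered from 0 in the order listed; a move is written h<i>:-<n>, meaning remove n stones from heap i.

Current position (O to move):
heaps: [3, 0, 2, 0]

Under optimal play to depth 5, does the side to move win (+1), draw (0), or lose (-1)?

p1 O@[(3,0,2,0)]: h0:-1[(2,0,2,0)]+1* h0:-2[(1,0,2,0)]-1 h0:-3[(0,0,2,0)]-1 h2:-1[(3,0,1,0)]-1 h2:-2[(3,0,0,0)]-1
p2 X@[(2,0,2,0)]: h0:-1[(1,0,2,0)]-1* h0:-2[(0,0,2,0)]-1 h2:-1[(2,0,1,0)]-1 h2:-2[(2,0,0,0)]-1
p3 O@[(1,0,2,0)]: h0:-1[(0,0,2,0)]-1 h2:-1[(1,0,1,0)]+1* h2:-2[(1,0,0,0)]-1
p4 X@[(1,0,1,0)]: h0:-1[(0,0,1,0)]-1* h2:-1[(1,0,0,0)]-1
p5 O@[(0,0,1,0)]: h2:-1[(0,0,0,0)]+1*
p6 X@[(0,0,0,0)] terminal -1; root [(3,0,2,0)] d5

value((3,0,2,0), O) = +1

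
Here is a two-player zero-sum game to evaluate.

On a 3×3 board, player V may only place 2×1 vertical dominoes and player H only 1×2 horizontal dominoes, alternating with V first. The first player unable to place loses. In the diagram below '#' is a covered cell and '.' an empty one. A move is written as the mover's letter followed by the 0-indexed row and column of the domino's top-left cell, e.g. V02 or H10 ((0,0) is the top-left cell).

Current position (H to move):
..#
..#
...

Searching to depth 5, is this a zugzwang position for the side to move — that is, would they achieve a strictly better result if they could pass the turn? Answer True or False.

[..#/..#/...] H move#1: H00:-1/###/..#/..., H10:+1/..#/###/...*, H20:-1/..#/..#/##., H21:-1/..#/..#/.##
[..#/###/...] end (terminal -1, V#2); searched ..#/..#/... to 5
pass branch (V moves first from the same position):
  | [..#/..#/...] V move#1: V00:+1/#.#/#.#/...*, V01:+1/.##/.##/..., V10:+1/..#/#.#/#.., V11:+1/..#/.##/.#.
  | [#.#/#.#/...] H move#2: H20:-1/#.#/#.#/##.*, H21:-1/#.#/#.#/.##
  | [#.#/#.#/##.] V move#3: V01:+1/###/###/##.*
  | [###/###/##.] end (terminal -1, H#4); searched ..#/..#/... to 5
H moving scores +1; H passing scores -1

zugzwang(..#/..#/..., H) = False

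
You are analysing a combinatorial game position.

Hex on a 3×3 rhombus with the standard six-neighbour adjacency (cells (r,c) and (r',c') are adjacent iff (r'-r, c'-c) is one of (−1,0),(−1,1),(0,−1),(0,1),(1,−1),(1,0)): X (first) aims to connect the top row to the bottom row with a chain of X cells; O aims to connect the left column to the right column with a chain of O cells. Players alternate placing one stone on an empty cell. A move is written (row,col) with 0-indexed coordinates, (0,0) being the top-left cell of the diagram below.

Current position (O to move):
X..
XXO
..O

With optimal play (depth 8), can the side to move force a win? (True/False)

p1 O@[X../XXO/..O]: (0,1)[XO./XXO/..O]-1* (0,2)[X.O/XXO/..O]-1 (2,0)[X../XXO/O.O]-1 (2,1)[X../XXO/.OO]-1
p2 X@[XO./XXO/..O]: (0,2)[XOX/XXO/..O]+1* (2,0)[XO./XXO/X.O]+1 (2,1)[XO./XXO/.XO]+1
p3 O@[XOX/XXO/..O]: (2,0)[XOX/XXO/O.O]-1* (2,1)[XOX/XXO/.OO]-1
p4 X@[XOX/XXO/O.O]: (2,1)[XOX/XXO/OXO]+1*
p5 O@[XOX/XXO/OXO] terminal -1; root [X../XXO/..O] d8

O winning at [X../XXO/..O]: False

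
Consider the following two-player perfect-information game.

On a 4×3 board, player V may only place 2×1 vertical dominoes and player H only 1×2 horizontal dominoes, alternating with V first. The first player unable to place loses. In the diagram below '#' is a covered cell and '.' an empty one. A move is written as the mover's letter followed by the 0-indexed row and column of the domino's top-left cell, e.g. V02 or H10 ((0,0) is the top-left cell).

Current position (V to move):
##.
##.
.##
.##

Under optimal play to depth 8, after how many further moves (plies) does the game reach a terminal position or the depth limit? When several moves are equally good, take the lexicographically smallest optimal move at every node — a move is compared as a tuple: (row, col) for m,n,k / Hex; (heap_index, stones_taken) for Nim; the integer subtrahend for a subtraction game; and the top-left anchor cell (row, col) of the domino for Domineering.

PV length from [##./##./.##/.##]: 1 ply

[##./##./.##/.##] V move#1: V02:+1/###/###/.##/.##*, V20:+1/##./##./###/###
[###/###/.##/.##] end (terminal -1, H#2); searched ##./##./.##/.## to 8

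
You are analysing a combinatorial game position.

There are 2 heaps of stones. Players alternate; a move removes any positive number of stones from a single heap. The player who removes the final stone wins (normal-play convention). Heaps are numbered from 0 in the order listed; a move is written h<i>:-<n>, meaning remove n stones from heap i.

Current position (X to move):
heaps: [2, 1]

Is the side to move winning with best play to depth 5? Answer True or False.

ply 1, X at (2,1) | h0:-1=+1→(1,1)*; h0:-2=-1→(0,1); h1:-1=-1→(2,0)
ply 2, O at (1,1) | h0:-1=-1→(0,1)*; h1:-1=-1→(1,0)
ply 3, X at (0,1) | h1:-1=+1→(0,0)*
ply 4: (0,0) is terminal -1 (O); from (2,1) depth 5

X winning at [(2,1)]: True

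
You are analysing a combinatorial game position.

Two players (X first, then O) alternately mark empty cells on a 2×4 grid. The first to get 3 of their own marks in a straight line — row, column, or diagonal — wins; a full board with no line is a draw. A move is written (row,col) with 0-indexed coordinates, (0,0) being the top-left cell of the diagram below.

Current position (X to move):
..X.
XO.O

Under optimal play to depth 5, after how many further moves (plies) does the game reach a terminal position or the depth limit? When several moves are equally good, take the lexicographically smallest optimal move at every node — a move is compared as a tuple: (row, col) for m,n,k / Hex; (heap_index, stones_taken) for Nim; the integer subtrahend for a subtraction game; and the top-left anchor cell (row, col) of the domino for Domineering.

PV length from [..X./XO.O]: 4 plies

ply 1, X at ..X./XO.O | (0,0)=-1→X.X./XO.O; (0,1)=-1→.XX./XO.O; (0,3)=-1→..XX/XO.O; (1,2)=+0→..X./XOXO*
ply 2, O at ..X./XOXO | (0,0)=+0→O.X./XOXO*; (0,1)=+0→.OX./XOXO; (0,3)=+0→..XO/XOXO
ply 3, X at O.X./XOXO | (0,1)=+0→OXX./XOXO*; (0,3)=+0→O.XX/XOXO
ply 4, O at OXX./XOXO | (0,3)=+0→OXXO/XOXO*
ply 5: OXXO/XOXO is terminal +0 (X); from ..X./XO.O depth 5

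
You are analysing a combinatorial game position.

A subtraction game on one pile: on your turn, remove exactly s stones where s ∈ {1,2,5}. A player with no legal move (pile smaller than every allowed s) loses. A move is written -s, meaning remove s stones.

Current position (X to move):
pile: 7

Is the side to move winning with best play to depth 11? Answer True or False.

X winning at [7]: True

p1 X@[7]: -1[6]+1* -2[5]-1 -5[2]-1
p2 O@[6]: -1[5]-1* -2[4]-1 -5[1]-1
p3 X@[5]: -1[4]-1 -2[3]+1* -5[0]+1
p4 O@[3]: -1[2]-1* -2[1]-1
p5 X@[2]: -1[1]-1 -2[0]+1*
p6 O@[0] terminal -1; root [7] d11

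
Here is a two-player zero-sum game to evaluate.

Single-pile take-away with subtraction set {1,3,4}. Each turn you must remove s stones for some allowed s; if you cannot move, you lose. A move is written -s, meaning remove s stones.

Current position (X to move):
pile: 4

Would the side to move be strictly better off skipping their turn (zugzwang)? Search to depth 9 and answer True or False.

[4] X move#1: -1:-1/3, -3:-1/1, -4:+1/0*
[0] end (terminal -1, O#2); searched 4 to 9
pass branch (O moves first from the same position):
  | [4] O move#1: -1:-1/3, -3:-1/1, -4:+1/0*
  | [0] end (terminal -1, X#2); searched 4 to 9
X moving scores +1; X passing scores -1

zugzwang(4, X) = False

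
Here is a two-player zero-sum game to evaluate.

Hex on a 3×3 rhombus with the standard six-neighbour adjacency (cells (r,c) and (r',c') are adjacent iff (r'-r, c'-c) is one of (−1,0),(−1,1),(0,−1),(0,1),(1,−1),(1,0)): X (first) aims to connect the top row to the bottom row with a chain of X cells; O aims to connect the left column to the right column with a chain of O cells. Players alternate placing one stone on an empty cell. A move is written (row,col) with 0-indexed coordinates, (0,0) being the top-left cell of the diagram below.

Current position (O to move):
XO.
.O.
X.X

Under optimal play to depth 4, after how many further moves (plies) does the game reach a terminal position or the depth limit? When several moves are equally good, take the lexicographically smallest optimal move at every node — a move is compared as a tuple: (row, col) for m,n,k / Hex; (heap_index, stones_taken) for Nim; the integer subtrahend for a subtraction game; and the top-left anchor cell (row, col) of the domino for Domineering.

PV length from [XO./.O./X.X]: 3 plies

p1 O@[XO./.O./X.X]: (0,2)[XOO/.O./X.X]-1 (1,0)[XO./OO./X.X]+1* (1,2)[XO./.OO/X.X]-1 (2,1)[XO./.O./XOX]-1
p2 X@[XO./OO./X.X]: (0,2)[XOX/OO./X.X]-1* (1,2)[XO./OOX/X.X]-1 (2,1)[XO./OO./XXX]-1
p3 O@[XOX/OO./X.X]: (1,2)[XOX/OOO/X.X]+1* (2,1)[XOX/OO./XOX]-1
p4 X@[XOX/OOO/X.X] terminal -1; root [XO./.O./X.X] d4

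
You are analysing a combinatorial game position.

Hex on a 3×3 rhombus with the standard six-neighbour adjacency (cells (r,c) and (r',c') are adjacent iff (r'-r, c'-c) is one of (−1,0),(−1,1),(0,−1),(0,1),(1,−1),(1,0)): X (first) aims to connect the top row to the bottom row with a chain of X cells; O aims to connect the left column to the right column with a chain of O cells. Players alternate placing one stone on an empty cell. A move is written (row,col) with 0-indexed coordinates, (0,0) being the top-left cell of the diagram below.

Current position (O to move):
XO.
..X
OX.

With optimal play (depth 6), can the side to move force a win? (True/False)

p1 O@[XO./..X/OX.]: (0,2)[XOO/..X/OX.]+1* (1,0)[XO./O.X/OX.]-1 (1,1)[XO./.OX/OX.]-1 (2,2)[XO./..X/OXO]-1
p2 X@[XOO/..X/OX.]: (1,0)[XOO/X.X/OX.]-1* (1,1)[XOO/.XX/OX.]-1 (2,2)[XOO/..X/OXX]-1
p3 O@[XOO/X.X/OX.]: (1,1)[XOO/XOX/OX.]+1* (2,2)[XOO/X.X/OXO]-1
p4 X@[XOO/XOX/OX.] terminal -1; root [XO./..X/OX.] d6

O winning at [XO./..X/OX.]: True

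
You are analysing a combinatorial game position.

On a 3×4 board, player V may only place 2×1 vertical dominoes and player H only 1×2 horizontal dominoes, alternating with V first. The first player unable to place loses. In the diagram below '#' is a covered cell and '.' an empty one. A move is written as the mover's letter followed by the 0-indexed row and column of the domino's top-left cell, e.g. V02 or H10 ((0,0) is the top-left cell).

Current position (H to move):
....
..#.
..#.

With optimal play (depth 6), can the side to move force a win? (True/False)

H winning at [..../..#./..#.]: True

[..../..#./..#.] H move#1: H00:-1/##../..#./..#., H01:-1/.##./..#./..#., H02:-1/..##/..#./..#., H10:+1/..../###./..#.*, H20:-1/..../..#./###.
[..../###./..#.] V move#2: V03:-1/...#/####/..#.*, V13:-1/..../####/..##
[...#/####/..#.] H move#3: H00:+1/##.#/####/..#.*, H01:+1/.###/####/..#., H20:+1/...#/####/###.
[##.#/####/..#.] end (terminal -1, V#4); searched ..../..#./..#. to 6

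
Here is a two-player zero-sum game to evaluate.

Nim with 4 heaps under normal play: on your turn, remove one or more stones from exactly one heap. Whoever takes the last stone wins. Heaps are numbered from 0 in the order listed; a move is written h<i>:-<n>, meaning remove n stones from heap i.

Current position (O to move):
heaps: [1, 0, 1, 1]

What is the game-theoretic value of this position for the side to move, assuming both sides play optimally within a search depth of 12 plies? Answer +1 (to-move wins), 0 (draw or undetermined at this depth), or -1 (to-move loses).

[(1,0,1,1)] O move#1: h0:-1:+1/(0,0,1,1)*, h2:-1:+1/(1,0,0,1), h3:-1:+1/(1,0,1,0)
[(0,0,1,1)] X move#2: h2:-1:-1/(0,0,0,1)*, h3:-1:-1/(0,0,1,0)
[(0,0,0,1)] O move#3: h3:-1:+1/(0,0,0,0)*
[(0,0,0,0)] end (terminal -1, X#4); searched (1,0,1,1) to 12

value((1,0,1,1), O) = +1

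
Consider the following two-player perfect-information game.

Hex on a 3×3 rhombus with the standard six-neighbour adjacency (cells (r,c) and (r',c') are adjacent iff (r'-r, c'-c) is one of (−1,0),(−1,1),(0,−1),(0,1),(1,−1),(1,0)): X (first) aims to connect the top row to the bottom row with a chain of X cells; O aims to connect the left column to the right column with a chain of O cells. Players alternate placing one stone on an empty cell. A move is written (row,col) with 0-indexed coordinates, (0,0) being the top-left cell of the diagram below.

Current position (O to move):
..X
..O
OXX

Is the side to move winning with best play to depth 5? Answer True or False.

[..X/..O/OXX] O move#1: (0,0):-1/O.X/..O/OXX, (0,1):-1/.OX/..O/OXX, (1,0):-1/..X/O.O/OXX, (1,1):+1/..X/.OO/OXX*
[..X/.OO/OXX] end (terminal -1, X#2); searched ..X/..O/OXX to 5

O winning at [..X/..O/OXX]: True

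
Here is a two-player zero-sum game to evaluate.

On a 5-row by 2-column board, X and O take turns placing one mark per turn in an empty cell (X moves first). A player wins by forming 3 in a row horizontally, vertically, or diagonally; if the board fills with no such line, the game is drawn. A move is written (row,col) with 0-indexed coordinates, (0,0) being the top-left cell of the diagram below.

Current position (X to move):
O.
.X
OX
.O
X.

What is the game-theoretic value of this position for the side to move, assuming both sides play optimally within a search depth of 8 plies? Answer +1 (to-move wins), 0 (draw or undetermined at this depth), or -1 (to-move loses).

[O./.X/OX/.O/X.] X move#1: (0,1):+1/OX/.X/OX/.O/X.*, (1,0):+0/O./XX/OX/.O/X., (3,0):-1/O./.X/OX/XO/X., (4,1):-1/O./.X/OX/.O/XX
[OX/.X/OX/.O/X.] end (terminal -1, O#2); searched O./.X/OX/.O/X. to 8

value(O./.X/OX/.O/X., X) = +1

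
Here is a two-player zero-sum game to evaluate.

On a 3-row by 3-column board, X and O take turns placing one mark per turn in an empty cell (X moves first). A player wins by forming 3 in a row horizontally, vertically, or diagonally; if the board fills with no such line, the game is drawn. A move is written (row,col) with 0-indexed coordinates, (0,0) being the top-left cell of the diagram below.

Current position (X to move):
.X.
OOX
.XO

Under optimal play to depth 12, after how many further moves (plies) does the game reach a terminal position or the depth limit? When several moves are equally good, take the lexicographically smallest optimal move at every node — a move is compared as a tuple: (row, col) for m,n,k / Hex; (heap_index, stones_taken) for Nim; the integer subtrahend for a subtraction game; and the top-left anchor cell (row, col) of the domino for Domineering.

ply 1, X at .X./OOX/.XO | (0,0)=+0→XX./OOX/.XO*; (0,2)=-1→.XX/OOX/.XO; (2,0)=-1→.X./OOX/XXO
ply 2, O at XX./OOX/.XO | (0,2)=+0→XXO/OOX/.XO*; (2,0)=-1→XX./OOX/OXO
ply 3, X at XXO/OOX/.XO | (2,0)=+0→XXO/OOX/XXO*
ply 4: XXO/OOX/XXO is terminal +0 (O); from .X./OOX/.XO depth 12

PV length from [.X./OOX/.XO]: 3 plies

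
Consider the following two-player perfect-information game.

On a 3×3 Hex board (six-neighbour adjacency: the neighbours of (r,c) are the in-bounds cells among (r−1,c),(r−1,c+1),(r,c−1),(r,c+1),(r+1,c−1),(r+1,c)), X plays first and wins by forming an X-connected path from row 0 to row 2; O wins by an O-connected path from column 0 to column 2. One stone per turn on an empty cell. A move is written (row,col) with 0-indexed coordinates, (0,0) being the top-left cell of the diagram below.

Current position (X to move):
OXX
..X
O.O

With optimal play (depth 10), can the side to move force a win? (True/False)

X winning at [OXX/..X/O.O]: True

ply 1, X at OXX/..X/O.O | (1,0)=-1→OXX/X.X/O.O; (1,1)=-1→OXX/.XX/O.O; (2,1)=+1→OXX/..X/OXO*
ply 2: OXX/..X/OXO is terminal -1 (O); from OXX/..X/O.O depth 10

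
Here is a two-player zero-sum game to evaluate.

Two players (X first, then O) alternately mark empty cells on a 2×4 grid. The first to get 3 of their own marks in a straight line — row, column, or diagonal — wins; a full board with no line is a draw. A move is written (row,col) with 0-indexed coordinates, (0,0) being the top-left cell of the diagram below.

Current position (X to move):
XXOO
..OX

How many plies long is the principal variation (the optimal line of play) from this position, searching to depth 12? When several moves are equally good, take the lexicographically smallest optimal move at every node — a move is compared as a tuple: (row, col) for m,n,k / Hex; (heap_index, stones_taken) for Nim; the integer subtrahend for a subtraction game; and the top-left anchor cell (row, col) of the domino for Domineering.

PV length from [XXOO/..OX]: 2 plies

p1 X@[XXOO/..OX]: (1,0)[XXOO/X.OX]+0* (1,1)[XXOO/.XOX]+0
p2 O@[XXOO/X.OX]: (1,1)[XXOO/XOOX]+0*
p3 X@[XXOO/XOOX] terminal +0; root [XXOO/..OX] d12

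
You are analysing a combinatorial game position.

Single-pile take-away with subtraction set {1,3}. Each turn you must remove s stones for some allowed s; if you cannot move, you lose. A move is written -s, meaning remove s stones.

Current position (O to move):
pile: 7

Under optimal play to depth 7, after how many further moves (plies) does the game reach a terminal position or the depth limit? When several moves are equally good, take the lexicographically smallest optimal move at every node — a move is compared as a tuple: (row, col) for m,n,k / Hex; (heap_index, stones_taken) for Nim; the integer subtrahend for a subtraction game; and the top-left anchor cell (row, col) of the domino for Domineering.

PV length from [7]: 7 plies

ply 1, O at 7 | -1=+1→6*; -3=+1→4
ply 2, X at 6 | -1=-1→5*; -3=-1→3
ply 3, O at 5 | -1=+1→4*; -3=+1→2
ply 4, X at 4 | -1=-1→3*; -3=-1→1
ply 5, O at 3 | -1=+1→2*; -3=+1→0
ply 6, X at 2 | -1=-1→1*
ply 7, O at 1 | -1=+1→0*
ply 8: 0 is terminal -1 (X); from 7 depth 7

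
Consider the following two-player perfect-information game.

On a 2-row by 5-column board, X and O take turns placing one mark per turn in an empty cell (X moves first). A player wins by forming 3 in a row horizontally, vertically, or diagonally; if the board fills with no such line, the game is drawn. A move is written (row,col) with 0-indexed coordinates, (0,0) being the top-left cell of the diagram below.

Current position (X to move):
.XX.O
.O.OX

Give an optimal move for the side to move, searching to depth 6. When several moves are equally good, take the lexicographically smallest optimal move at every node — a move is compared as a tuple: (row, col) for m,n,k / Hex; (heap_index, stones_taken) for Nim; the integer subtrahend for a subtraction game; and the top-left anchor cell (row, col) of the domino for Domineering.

ply 1, X at .XX.O/.O.OX | (0,0)=+1→XXX.O/.O.OX*; (0,3)=+1→.XXXO/.O.OX; (1,0)=-1→.XX.O/XO.OX; (1,2)=+1→.XX.O/.OXOX
ply 2: XXX.O/.O.OX is terminal -1 (O); from .XX.O/.O.OX depth 6

X's best at [.XX.O/.O.OX]: (0,0)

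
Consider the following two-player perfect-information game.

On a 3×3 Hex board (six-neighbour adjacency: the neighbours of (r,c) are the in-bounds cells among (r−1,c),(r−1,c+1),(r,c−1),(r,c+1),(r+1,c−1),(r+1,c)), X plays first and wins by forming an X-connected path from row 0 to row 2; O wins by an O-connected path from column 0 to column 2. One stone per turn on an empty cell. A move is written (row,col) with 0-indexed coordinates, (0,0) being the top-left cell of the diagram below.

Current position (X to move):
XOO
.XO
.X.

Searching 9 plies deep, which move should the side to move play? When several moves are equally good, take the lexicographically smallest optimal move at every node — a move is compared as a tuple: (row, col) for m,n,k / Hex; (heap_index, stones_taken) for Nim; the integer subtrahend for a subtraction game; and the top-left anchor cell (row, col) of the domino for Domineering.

p1 X@[XOO/.XO/.X.]: (1,0)[XOO/XXO/.X.]+1* (2,0)[XOO/.XO/XX.]-1 (2,2)[XOO/.XO/.XX]-1
p2 O@[XOO/XXO/.X.] terminal -1; root [XOO/.XO/.X.] d9

X's best at [XOO/.XO/.X.]: (1,0)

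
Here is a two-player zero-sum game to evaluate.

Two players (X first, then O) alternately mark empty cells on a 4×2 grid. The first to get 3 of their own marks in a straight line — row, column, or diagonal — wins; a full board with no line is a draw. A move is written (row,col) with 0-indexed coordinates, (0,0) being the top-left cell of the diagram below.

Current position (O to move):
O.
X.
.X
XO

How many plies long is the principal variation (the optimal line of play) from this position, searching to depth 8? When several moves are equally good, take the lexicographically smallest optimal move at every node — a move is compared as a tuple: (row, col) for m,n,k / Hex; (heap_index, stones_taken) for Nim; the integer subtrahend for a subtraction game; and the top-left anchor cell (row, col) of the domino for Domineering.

ply 1, O at O./X./.X/XO | (0,1)=-1→OO/X./.X/XO; (1,1)=-1→O./XO/.X/XO; (2,0)=+0→O./X./OX/XO*
ply 2, X at O./X./OX/XO | (0,1)=+0→OX/X./OX/XO*; (1,1)=+0→O./XX/OX/XO
ply 3, O at OX/X./OX/XO | (1,1)=+0→OX/XO/OX/XO*
ply 4: OX/XO/OX/XO is terminal +0 (X); from O./X./.X/XO depth 8

PV length from [O./X./.X/XO]: 3 plies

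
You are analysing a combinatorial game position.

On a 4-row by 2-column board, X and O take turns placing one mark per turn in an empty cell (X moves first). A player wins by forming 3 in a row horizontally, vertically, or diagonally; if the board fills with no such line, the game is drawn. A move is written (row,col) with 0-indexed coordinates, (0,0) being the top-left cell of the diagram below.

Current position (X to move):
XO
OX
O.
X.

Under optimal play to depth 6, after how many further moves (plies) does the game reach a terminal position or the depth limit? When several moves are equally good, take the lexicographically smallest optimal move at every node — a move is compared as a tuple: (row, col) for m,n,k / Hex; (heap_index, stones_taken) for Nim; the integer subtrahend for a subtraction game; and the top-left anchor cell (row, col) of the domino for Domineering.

[XO/OX/O./X.] X move#1: (2,1):+0/XO/OX/OX/X.*, (3,1):+0/XO/OX/O./XX
[XO/OX/OX/X.] O move#2: (3,1):+0/XO/OX/OX/XO*
[XO/OX/OX/XO] end (terminal +0, X#3); searched XO/OX/O./X. to 6

PV length from [XO/OX/O./X.]: 2 plies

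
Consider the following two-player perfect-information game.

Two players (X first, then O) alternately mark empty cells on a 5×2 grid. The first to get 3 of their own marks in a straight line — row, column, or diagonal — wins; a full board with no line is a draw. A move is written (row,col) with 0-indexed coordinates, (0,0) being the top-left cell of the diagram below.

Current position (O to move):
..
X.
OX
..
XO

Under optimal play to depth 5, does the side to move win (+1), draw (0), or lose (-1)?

ply 1, O at ../X./OX/../XO | (0,0)=-1→O./X./OX/../XO; (0,1)=+0→.O/X./OX/../XO*; (1,1)=+0→../XO/OX/../XO; (3,0)=-1→../X./OX/O./XO; (3,1)=+0→../X./OX/.O/XO
ply 2, X at .O/X./OX/../XO | (0,0)=+0→XO/X./OX/../XO*; (1,1)=+0→.O/XX/OX/../XO; (3,0)=+0→.O/X./OX/X./XO; (3,1)=+0→.O/X./OX/.X/XO
ply 3, O at XO/X./OX/../XO | (1,1)=+0→XO/XO/OX/../XO*; (3,0)=+0→XO/X./OX/O./XO; (3,1)=+0→XO/X./OX/.O/XO
ply 4, X at XO/XO/OX/../XO | (3,0)=+0→XO/XO/OX/X./XO*; (3,1)=+0→XO/XO/OX/.X/XO
ply 5, O at XO/XO/OX/X./XO | (3,1)=+0→XO/XO/OX/XO/XO*
ply 6: XO/XO/OX/XO/XO is terminal +0 (X); from ../X./OX/../XO depth 5

value(../X./OX/../XO, O) = 0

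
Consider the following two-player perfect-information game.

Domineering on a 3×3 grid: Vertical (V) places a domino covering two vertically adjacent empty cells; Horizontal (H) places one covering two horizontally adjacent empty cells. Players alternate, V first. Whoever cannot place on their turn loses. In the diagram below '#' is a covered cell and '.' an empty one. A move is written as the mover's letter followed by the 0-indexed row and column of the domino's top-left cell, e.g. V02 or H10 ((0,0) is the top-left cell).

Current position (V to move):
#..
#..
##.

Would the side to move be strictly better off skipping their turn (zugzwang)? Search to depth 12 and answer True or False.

ply 1, V at #../#../##. | V01=+1→##./##./##.*; V02=+1→#.#/#.#/##.; V12=-1→#../#.#/###
ply 2: ##./##./##. is terminal -1 (H); from #../#../##. depth 12
pass branch (H moves first from the same position):
  | ply 1, H at #../#../##. | H01=-1→###/#../##.; H11=+1→#../###/##.*
  | ply 2: #../###/##. is terminal -1 (V); from #../#../##. depth 12
V moving scores +1; V passing scores -1

zugzwang(#../#../##., V) = False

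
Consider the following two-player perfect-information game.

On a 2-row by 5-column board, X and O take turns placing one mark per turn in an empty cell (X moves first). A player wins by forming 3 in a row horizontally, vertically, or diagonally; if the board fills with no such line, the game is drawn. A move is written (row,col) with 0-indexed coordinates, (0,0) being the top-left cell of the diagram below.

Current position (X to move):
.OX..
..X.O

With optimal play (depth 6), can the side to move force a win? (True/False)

X winning at [.OX../..X.O]: True

p1 X@[.OX../..X.O]: (0,0)[XOX../..X.O]+0 (0,3)[.OXX./..X.O]+1* (0,4)[.OX.X/..X.O]+1 (1,0)[.OX../X.X.O]+0 (1,1)[.OX../.XX.O]+1 (1,3)[.OX../..XXO]+0
p2 O@[.OXX./..X.O]: (0,0)[OOXX./..X.O]-1* (0,4)[.OXXO/..X.O]-1 (1,0)[.OXX./O.X.O]-1 (1,1)[.OXX./.OX.O]-1 (1,3)[.OXX./..XOO]-1
p3 X@[OOXX./..X.O]: (0,4)[OOXXX/..X.O]+1* (1,0)[OOXX./X.X.O]+1 (1,1)[OOXX./.XX.O]+1 (1,3)[OOXX./..XXO]+1
p4 O@[OOXXX/..X.O] terminal -1; root [.OX../..X.O] d6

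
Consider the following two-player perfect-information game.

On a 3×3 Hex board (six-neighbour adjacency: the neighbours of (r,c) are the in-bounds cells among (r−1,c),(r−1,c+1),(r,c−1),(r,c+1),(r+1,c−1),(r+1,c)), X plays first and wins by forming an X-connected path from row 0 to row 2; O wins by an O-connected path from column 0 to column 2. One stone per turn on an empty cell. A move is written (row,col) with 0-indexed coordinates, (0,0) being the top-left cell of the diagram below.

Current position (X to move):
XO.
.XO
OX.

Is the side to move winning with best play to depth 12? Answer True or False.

X winning at [XO./.XO/OX.]: True

[XO./.XO/OX.] X move#1: (0,2):+1/XOX/.XO/OX.*, (1,0):+1/XO./XXO/OX., (2,2):+1/XO./.XO/OXX
[XOX/.XO/OX.] end (terminal -1, O#2); searched XO./.XO/OX. to 12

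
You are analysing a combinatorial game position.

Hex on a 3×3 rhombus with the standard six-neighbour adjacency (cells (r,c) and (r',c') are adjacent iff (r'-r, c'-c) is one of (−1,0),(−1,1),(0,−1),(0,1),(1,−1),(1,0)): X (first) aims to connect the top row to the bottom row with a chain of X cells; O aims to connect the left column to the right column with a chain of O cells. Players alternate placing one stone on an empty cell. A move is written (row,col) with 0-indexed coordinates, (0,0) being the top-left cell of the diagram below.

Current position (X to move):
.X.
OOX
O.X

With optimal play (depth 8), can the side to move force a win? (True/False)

[.X./OOX/O.X] X move#1: (0,0):-1/XX./OOX/O.X, (0,2):+1/.XX/OOX/O.X*, (2,1):-1/.X./OOX/OXX
[.XX/OOX/O.X] end (terminal -1, O#2); searched .X./OOX/O.X to 8

X winning at [.X./OOX/O.X]: True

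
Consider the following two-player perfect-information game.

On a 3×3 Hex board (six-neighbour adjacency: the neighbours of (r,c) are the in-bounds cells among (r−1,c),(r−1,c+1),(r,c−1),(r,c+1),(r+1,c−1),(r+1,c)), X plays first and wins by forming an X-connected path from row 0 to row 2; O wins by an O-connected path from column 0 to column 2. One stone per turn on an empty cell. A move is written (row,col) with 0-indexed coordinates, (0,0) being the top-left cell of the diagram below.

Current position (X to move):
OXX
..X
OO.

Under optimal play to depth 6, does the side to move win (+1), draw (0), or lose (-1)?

[OXX/..X/OO.] X move#1: (1,0):-1/OXX/X.X/OO., (1,1):-1/OXX/.XX/OO., (2,2):+1/OXX/..X/OOX*
[OXX/..X/OOX] end (terminal -1, O#2); searched OXX/..X/OO. to 6

value(OXX/..X/OO., X) = +1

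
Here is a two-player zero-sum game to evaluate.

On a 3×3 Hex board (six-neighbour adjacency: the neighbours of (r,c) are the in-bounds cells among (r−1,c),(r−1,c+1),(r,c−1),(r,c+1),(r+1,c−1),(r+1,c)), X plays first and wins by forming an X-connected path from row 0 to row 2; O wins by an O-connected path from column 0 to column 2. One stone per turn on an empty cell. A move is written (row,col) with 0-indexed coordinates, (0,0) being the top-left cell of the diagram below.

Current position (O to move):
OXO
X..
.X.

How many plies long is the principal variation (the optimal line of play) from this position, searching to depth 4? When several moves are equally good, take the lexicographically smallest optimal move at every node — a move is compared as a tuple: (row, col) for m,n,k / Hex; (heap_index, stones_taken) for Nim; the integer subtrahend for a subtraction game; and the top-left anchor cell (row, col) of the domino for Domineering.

[OXO/X../.X.] O move#1: (1,1):-1/OXO/XO./.X.*, (1,2):-1/OXO/X.O/.X., (2,0):-1/OXO/X../OX., (2,2):-1/OXO/X../.XO
[OXO/XO./.X.] X move#2: (1,2):-1/OXO/XOX/.X., (2,0):+1/OXO/XO./XX.*, (2,2):-1/OXO/XO./.XX
[OXO/XO./XX.] end (terminal -1, O#3); searched OXO/X../.X. to 4

PV length from [OXO/X../.X.]: 2 plies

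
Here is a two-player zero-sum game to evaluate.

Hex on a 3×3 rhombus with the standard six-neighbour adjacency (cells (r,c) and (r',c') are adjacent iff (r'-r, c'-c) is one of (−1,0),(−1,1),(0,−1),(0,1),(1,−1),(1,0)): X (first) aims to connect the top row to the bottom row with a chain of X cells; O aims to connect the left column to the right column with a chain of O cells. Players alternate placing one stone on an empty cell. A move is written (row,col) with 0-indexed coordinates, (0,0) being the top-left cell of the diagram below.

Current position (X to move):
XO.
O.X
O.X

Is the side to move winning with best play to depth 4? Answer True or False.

X winning at [XO./O.X/O.X]: True

[XO./O.X/O.X] X move#1: (0,2):+1/XOX/O.X/O.X*, (1,1):-1/XO./OXX/O.X, (2,1):-1/XO./O.X/OXX
[XOX/O.X/O.X] end (terminal -1, O#2); searched XO./O.X/O.X to 4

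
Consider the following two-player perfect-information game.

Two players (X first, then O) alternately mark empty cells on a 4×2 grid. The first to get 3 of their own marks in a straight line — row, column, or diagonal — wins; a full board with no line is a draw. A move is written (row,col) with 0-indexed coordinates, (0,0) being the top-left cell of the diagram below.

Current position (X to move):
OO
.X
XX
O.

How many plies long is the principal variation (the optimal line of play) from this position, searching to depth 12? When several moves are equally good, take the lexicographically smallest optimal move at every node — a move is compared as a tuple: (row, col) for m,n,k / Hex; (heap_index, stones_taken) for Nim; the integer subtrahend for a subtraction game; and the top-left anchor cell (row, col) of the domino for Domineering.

ply 1, X at OO/.X/XX/O. | (1,0)=+0→OO/XX/XX/O.; (3,1)=+1→OO/.X/XX/OX*
ply 2: OO/.X/XX/OX is terminal -1 (O); from OO/.X/XX/O. depth 12

PV length from [OO/.X/XX/O.]: 1 ply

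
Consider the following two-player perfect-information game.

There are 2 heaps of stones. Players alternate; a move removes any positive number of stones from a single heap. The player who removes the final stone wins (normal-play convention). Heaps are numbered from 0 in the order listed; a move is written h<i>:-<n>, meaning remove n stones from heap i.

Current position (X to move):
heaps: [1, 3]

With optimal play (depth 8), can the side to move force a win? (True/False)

ply 1, X at (1,3) | h0:-1=-1→(0,3); h1:-1=-1→(1,2); h1:-2=+1→(1,1)*; h1:-3=-1→(1,0)
ply 2, O at (1,1) | h0:-1=-1→(0,1)*; h1:-1=-1→(1,0)
ply 3, X at (0,1) | h1:-1=+1→(0,0)*
ply 4: (0,0) is terminal -1 (O); from (1,3) depth 8

X winning at [(1,3)]: True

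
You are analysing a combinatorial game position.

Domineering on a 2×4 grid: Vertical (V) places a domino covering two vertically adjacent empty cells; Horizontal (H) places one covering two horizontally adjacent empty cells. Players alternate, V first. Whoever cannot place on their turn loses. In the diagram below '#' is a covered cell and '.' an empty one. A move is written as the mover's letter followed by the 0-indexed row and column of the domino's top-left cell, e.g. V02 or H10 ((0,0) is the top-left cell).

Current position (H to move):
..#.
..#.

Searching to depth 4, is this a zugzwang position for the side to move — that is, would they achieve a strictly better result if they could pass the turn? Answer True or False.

zugzwang(..#./..#., H) = False

[..#./..#.] H move#1: H00:+1/###./..#.*, H10:+1/..#./###.
[###./..#.] V move#2: V03:-1/####/..##*
[####/..##] H move#3: H10:+1/####/####*
[####/####] end (terminal -1, V#4); searched ..#./..#. to 4
pass branch (V moves first from the same position):
  | [..#./..#.] V move#1: V00:+1/#.#./#.#.*, V01:+1/.##./.##., V03:-1/..##/..##
  | [#.#./#.#.] end (terminal -1, H#2); searched ..#./..#. to 4
H moving scores +1; H passing scores -1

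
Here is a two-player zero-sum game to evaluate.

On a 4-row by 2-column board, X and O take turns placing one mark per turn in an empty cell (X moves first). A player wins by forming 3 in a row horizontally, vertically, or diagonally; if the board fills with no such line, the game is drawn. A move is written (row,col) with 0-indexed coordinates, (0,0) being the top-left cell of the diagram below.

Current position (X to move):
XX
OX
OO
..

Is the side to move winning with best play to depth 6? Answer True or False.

ply 1, X at XX/OX/OO/.. | (3,0)=+0→XX/OX/OO/X.*; (3,1)=-1→XX/OX/OO/.X
ply 2, O at XX/OX/OO/X. | (3,1)=+0→XX/OX/OO/XO*
ply 3: XX/OX/OO/XO is terminal +0 (X); from XX/OX/OO/.. depth 6

X winning at [XX/OX/OO/..]: False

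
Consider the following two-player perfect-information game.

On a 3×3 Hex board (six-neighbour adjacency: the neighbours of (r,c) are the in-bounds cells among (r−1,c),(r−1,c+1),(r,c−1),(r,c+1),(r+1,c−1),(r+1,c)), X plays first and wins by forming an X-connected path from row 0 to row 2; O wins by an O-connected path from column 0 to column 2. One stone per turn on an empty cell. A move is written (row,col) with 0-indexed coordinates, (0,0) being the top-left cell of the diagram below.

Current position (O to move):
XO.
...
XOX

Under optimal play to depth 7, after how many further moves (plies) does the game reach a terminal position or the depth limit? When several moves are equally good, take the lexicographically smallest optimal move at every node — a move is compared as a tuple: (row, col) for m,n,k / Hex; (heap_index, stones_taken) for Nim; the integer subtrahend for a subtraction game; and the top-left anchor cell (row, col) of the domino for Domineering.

p1 O@[XO./.../XOX]: (0,2)[XOO/.../XOX]-1* (1,0)[XO./O../XOX]-1 (1,1)[XO./.O./XOX]-1 (1,2)[XO./..O/XOX]-1
p2 X@[XOO/.../XOX]: (1,0)[XOO/X../XOX]+1* (1,1)[XOO/.X./XOX]-1 (1,2)[XOO/..X/XOX]-1
p3 O@[XOO/X../XOX] terminal -1; root [XO./.../XOX] d7

PV length from [XO./.../XOX]: 2 plies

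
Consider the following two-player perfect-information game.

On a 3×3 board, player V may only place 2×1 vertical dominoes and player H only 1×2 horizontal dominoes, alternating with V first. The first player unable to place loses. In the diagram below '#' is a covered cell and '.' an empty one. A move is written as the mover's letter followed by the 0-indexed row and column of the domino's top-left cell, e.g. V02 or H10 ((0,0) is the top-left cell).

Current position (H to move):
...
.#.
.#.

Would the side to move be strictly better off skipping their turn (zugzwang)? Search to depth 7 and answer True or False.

zugzwang(.../.#./.#., H) = False

[.../.#./.#.] H move#1: H00:-1/##./.#./.#.*, H01:-1/.##/.#./.#.
[##./.#./.#.] V move#2: V02:+1/###/.##/.#.*, V10:+1/##./##./##., V12:+1/##./.##/.##
[###/.##/.#.] end (terminal -1, H#3); searched .../.#./.#. to 7
if H skipped the turn, V would face:
~ [.../.#./.#.] V move#1: V00:+1/#../##./.#.*, V02:+1/..#/.##/.#., V10:+1/.../##./##., V12:+1/.../.##/.##
~ [#../##./.#.] H move#2: H01:-1/###/##./.#.*
~ [###/##./.#.] V move#3: V12:+1/###/###/.##*
~ [###/###/.##] end (terminal -1, H#4); searched .../.#./.#. to 7
compare (H): move=-1 vs pass=-1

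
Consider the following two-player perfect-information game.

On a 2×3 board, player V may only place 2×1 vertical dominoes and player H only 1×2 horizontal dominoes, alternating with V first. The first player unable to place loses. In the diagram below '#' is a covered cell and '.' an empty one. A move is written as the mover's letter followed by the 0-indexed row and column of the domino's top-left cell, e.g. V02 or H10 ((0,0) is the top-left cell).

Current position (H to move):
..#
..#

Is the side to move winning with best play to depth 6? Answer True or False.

H winning at [..#/..#]: True

[..#/..#] H move#1: H00:+1/###/..#*, H10:+1/..#/###
[###/..#] end (terminal -1, V#2); searched ..#/..# to 6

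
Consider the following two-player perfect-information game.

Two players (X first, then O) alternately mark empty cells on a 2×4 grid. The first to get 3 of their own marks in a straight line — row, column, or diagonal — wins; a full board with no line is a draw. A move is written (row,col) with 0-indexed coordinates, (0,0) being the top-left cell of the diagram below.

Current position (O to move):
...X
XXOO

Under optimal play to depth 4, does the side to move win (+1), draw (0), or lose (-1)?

value(...X/XXOO, O) = 0

p1 O@[...X/XXOO]: (0,0)[O..X/XXOO]+0* (0,1)[.O.X/XXOO]+0 (0,2)[..OX/XXOO]+0
p2 X@[O..X/XXOO]: (0,1)[OX.X/XXOO]+0* (0,2)[O.XX/XXOO]+0
p3 O@[OX.X/XXOO]: (0,2)[OXOX/XXOO]+0*
p4 X@[OXOX/XXOO] terminal +0; root [...X/XXOO] d4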